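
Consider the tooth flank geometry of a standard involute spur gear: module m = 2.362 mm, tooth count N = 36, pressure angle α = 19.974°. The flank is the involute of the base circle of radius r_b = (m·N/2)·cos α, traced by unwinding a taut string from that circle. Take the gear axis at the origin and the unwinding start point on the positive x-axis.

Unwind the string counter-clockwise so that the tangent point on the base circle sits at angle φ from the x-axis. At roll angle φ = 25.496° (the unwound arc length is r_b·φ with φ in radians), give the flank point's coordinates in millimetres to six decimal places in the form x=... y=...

pitch radius r_p = m·N/2 = 2.362·36/2 = 42.516000
base radius r_b = r_p·cos α = 42.516000·cos 19.974° = 39.958566
roll angle φ = 25.496° = 0.44498915 rad
x = r_b·(cos φ + φ·sin φ) = 39.958566·(0.90261534 + 0.44498915·0.43044808) = 43.721067
y = r_b·(sin φ − φ·cos φ) = 39.958566·(0.43044808 − 0.44498915·0.90261534) = 1.150569

x=43.721067 y=1.150569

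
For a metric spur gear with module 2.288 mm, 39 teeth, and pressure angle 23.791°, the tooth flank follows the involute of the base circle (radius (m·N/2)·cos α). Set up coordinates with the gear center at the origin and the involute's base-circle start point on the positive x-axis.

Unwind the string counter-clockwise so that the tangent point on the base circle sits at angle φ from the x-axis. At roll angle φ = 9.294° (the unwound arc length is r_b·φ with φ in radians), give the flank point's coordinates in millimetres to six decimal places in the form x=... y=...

x=41.358237 y=0.057929

pitch radius r_p = m·N/2 = 2.288·39/2 = 44.616000
base radius r_b = r_p·cos α = 44.616000·cos 23.791° = 40.824668
roll angle φ = 9.294° = 0.16221090 rad
x = r_b·(cos φ + φ·sin φ) = 40.824668·(0.98687263 + 0.16221090·0.16150048) = 41.358237
y = r_b·(sin φ − φ·cos φ) = 40.824668·(0.16150048 − 0.16221090·0.98687263) = 0.057929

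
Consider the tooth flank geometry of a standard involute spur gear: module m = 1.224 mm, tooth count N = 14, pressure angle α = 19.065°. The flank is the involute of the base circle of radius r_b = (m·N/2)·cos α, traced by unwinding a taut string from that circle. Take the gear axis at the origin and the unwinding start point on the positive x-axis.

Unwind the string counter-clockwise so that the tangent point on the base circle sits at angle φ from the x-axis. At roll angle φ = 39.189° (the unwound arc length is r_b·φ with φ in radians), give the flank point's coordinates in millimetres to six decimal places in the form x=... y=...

x=9.776412 y=0.824001

pitch radius r_p = m·N/2 = 1.224·14/2 = 8.568000
base radius r_b = r_p·cos α = 8.568000·cos 19.065° = 8.098033
roll angle φ = 39.189° = 0.68397708 rad
x = r_b·(cos φ + φ·sin φ) = 8.098033·(0.77506582 + 0.68397708·0.63188051) = 9.776412
y = r_b·(sin φ − φ·cos φ) = 8.098033·(0.63188051 − 0.68397708·0.77506582) = 0.824001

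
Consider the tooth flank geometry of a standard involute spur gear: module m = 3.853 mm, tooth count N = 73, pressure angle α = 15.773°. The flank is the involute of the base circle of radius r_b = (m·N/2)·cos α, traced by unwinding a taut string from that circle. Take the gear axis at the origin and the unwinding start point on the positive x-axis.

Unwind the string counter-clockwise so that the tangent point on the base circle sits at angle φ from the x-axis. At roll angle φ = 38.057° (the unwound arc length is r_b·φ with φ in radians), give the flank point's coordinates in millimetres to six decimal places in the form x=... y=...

pitch radius r_p = m·N/2 = 3.853·73/2 = 140.634500
base radius r_b = r_p·cos α = 140.634500·cos 15.773° = 135.339076
roll angle φ = 38.057° = 0.66421995 rad
x = r_b·(cos φ + φ·sin φ) = 135.339076·(0.78739788 + 0.66421995·0.61644511) = 161.980983
y = r_b·(sin φ − φ·cos φ) = 135.339076·(0.61644511 − 0.66421995·0.78739788) = 12.646047

x=161.980983 y=12.646047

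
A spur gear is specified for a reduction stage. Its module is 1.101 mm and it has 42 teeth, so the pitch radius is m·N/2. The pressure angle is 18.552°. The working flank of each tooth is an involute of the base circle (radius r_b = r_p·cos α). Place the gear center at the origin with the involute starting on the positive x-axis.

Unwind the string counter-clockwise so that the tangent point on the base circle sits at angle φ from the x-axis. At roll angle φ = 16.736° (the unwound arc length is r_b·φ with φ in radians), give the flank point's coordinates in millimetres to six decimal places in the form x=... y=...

x=22.834775 y=0.180546

pitch radius r_p = m·N/2 = 1.101·42/2 = 23.121000
base radius r_b = r_p·cos α = 23.121000·cos 18.552° = 21.919524
roll angle φ = 16.736° = 0.29209830 rad
x = r_b·(cos φ + φ·sin φ) = 21.919524·(0.95764175 + 0.29209830·0.28796228) = 22.834775
y = r_b·(sin φ − φ·cos φ) = 21.919524·(0.28796228 − 0.29209830·0.95764175) = 0.180546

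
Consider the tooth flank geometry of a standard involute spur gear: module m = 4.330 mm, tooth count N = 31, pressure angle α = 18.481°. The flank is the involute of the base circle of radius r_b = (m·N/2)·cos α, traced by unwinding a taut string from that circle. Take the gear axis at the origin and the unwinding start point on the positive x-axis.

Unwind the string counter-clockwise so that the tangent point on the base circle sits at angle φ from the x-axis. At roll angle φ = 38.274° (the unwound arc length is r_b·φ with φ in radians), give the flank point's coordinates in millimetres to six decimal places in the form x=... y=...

pitch radius r_p = m·N/2 = 4.330·31/2 = 67.115000
base radius r_b = r_p·cos α = 67.115000·cos 18.481° = 63.653801
roll angle φ = 38.274° = 0.66800732 rad
x = r_b·(cos φ + φ·sin φ) = 63.653801·(0.78505754 + 0.66800732·0.61942285) = 76.310502
y = r_b·(sin φ − φ·cos φ) = 63.653801·(0.61942285 − 0.66800732·0.78505754) = 6.047026

x=76.310502 y=6.047026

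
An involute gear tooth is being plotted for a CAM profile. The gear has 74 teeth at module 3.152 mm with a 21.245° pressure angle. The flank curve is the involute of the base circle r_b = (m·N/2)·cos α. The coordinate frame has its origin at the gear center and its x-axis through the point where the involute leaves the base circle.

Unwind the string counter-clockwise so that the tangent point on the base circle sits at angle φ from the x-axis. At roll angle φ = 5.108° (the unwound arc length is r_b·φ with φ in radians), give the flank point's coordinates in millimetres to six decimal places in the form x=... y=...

x=109.129281 y=0.025653

pitch radius r_p = m·N/2 = 3.152·74/2 = 116.624000
base radius r_b = r_p·cos α = 116.624000·cos 21.245° = 108.698174
roll angle φ = 5.108° = 0.08915142 rad
x = r_b·(cos φ + φ·sin φ) = 108.698174·(0.99602864 + 0.08915142·0.08903337) = 109.129281
y = r_b·(sin φ − φ·cos φ) = 108.698174·(0.08903337 − 0.08915142·0.99602864) = 0.025653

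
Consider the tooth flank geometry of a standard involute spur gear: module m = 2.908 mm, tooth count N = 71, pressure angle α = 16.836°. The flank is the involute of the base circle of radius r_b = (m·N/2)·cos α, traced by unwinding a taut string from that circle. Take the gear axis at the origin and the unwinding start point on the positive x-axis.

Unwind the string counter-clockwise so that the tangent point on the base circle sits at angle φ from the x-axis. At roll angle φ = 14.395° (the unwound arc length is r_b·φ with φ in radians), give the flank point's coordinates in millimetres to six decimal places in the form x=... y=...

pitch radius r_p = m·N/2 = 2.908·71/2 = 103.234000
base radius r_b = r_p·cos α = 103.234000·cos 16.836° = 98.809154
roll angle φ = 14.395° = 0.25124015 rad
x = r_b·(cos φ + φ·sin φ) = 98.809154·(0.96860486 + 0.25124015·0.24860536) = 101.878611
y = r_b·(sin φ − φ·cos φ) = 98.809154·(0.24860536 − 0.25124015·0.96860486) = 0.519038

x=101.878611 y=0.519038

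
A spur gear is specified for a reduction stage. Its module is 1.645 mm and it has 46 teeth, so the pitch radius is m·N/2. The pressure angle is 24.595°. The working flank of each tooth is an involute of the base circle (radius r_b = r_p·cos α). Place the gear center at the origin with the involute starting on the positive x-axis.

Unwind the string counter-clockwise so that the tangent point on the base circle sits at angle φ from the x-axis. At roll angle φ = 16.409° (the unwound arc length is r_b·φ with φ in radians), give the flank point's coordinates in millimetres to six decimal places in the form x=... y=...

pitch radius r_p = m·N/2 = 1.645·46/2 = 37.835000
base radius r_b = r_p·cos α = 37.835000·cos 24.595° = 34.402323
roll angle φ = 16.409° = 0.28639108 rad
x = r_b·(cos φ + φ·sin φ) = 34.402323·(0.95926961 + 0.28639108·0.28249214) = 35.784362
y = r_b·(sin φ − φ·cos φ) = 34.402323·(0.28249214 − 0.28639108·0.95926961) = 0.267164

x=35.784362 y=0.267164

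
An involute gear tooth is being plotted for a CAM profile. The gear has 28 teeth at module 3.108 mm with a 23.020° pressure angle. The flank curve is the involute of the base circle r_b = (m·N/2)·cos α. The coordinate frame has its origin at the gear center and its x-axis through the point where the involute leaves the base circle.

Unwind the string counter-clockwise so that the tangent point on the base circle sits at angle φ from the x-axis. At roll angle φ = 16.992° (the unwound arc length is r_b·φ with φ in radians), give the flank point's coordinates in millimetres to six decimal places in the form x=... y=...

pitch radius r_p = m·N/2 = 3.108·28/2 = 43.512000
base radius r_b = r_p·cos α = 43.512000·cos 23.020° = 40.047070
roll angle φ = 16.992° = 0.29656635 rad
x = r_b·(cos φ + φ·sin φ) = 40.047070·(0.95634557 + 0.29656635·0.29223818) = 41.769638
y = r_b·(sin φ − φ·cos φ) = 40.047070·(0.29223818 − 0.29656635·0.95634557) = 0.345136

x=41.769638 y=0.345136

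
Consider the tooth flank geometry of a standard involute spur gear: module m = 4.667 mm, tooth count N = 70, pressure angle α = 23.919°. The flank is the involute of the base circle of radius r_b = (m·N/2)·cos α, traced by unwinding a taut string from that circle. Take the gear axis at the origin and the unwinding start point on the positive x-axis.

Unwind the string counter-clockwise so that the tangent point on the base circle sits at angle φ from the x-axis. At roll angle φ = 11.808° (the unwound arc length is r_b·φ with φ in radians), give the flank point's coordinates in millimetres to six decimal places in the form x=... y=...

pitch radius r_p = m·N/2 = 4.667·70/2 = 163.345000
base radius r_b = r_p·cos α = 163.345000·cos 23.919° = 149.316859
roll angle φ = 11.808° = 0.20608848 rad
x = r_b·(cos φ + φ·sin φ) = 149.316859·(0.97883883 + 0.20608848·0.20463273) = 152.454196
y = r_b·(sin φ − φ·cos φ) = 149.316859·(0.20463273 − 0.20608848·0.97883883) = 0.433813

x=152.454196 y=0.433813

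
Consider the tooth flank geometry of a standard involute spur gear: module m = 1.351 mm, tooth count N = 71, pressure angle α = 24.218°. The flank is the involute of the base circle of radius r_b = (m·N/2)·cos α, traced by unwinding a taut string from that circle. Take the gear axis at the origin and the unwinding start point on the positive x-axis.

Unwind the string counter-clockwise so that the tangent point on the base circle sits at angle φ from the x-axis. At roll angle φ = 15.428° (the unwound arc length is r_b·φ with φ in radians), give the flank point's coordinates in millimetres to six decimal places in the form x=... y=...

pitch radius r_p = m·N/2 = 1.351·71/2 = 47.960500
base radius r_b = r_p·cos α = 47.960500·cos 24.218° = 43.739558
roll angle φ = 15.428° = 0.26926940 rad
x = r_b·(cos φ + φ·sin φ) = 43.739558·(0.96396551 + 0.26926940·0.26602723) = 45.296621
y = r_b·(sin φ − φ·cos φ) = 43.739558·(0.26602723 − 0.26926940·0.96396551) = 0.282593

x=45.296621 y=0.282593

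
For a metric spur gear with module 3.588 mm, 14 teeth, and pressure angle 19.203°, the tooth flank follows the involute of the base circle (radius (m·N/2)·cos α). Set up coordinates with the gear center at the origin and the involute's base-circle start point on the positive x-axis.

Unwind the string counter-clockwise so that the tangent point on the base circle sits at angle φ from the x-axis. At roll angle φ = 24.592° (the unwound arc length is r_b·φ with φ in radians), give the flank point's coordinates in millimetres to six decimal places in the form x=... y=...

pitch radius r_p = m·N/2 = 3.588·14/2 = 25.116000
base radius r_b = r_p·cos α = 25.116000·cos 19.203° = 23.718524
roll angle φ = 24.592° = 0.42921137 rad
x = r_b·(cos φ + φ·sin φ) = 23.718524·(0.90929422 + 0.42921137·0.41615383) = 25.803672
y = r_b·(sin φ − φ·cos φ) = 23.718524·(0.41615383 − 0.42921137·0.90929422) = 0.613703

x=25.803672 y=0.613703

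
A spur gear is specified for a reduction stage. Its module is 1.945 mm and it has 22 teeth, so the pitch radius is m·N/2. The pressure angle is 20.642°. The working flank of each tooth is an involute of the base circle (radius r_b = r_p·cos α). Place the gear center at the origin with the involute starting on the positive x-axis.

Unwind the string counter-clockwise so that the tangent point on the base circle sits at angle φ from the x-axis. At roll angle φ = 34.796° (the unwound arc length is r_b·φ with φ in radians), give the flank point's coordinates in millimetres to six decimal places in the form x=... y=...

x=23.380098 y=1.440429

pitch radius r_p = m·N/2 = 1.945·22/2 = 21.395000
base radius r_b = r_p·cos α = 21.395000·cos 20.642° = 20.021470
roll angle φ = 34.796° = 0.60730477 rad
x = r_b·(cos φ + φ·sin φ) = 20.021470·(0.82118905 + 0.60730477·0.57065624) = 23.380098
y = r_b·(sin φ − φ·cos φ) = 20.021470·(0.57065624 − 0.60730477·0.82118905) = 1.440429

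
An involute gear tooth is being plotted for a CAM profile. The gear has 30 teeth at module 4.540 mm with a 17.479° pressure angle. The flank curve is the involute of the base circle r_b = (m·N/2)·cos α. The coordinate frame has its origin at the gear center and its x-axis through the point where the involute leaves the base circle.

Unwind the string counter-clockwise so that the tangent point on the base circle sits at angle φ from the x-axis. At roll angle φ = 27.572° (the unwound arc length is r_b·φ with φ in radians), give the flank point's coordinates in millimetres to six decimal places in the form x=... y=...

x=72.046817 y=2.357446

pitch radius r_p = m·N/2 = 4.540·30/2 = 68.100000
base radius r_b = r_p·cos α = 68.100000·cos 17.479° = 64.955626
roll angle φ = 27.572° = 0.48122218 rad
x = r_b·(cos φ + φ·sin φ) = 64.955626·(0.88642988 + 0.48122218·0.46286290) = 72.046817
y = r_b·(sin φ − φ·cos φ) = 64.955626·(0.46286290 − 0.48122218·0.88642988) = 2.357446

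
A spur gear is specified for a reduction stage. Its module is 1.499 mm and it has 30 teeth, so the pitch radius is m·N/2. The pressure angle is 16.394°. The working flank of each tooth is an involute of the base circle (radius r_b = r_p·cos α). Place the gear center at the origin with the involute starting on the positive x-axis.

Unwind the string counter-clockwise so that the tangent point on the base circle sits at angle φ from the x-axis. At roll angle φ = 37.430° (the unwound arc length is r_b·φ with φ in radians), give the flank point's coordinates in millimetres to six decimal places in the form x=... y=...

pitch radius r_p = m·N/2 = 1.499·30/2 = 22.485000
base radius r_b = r_p·cos α = 22.485000·cos 16.394° = 21.570839
roll angle φ = 37.430° = 0.65327674 rad
x = r_b·(cos φ + φ·sin φ) = 21.570839·(0.79409649 + 0.65327674·0.60779171) = 25.694163
y = r_b·(sin φ − φ·cos φ) = 21.570839·(0.60779171 − 0.65327674·0.79409649) = 1.920386

x=25.694163 y=1.920386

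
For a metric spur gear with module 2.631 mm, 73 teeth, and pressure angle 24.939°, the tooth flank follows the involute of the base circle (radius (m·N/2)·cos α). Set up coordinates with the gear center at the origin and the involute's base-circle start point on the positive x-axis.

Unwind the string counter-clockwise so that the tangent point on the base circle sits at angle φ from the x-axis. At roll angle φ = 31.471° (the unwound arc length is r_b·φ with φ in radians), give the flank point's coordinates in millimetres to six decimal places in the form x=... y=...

pitch radius r_p = m·N/2 = 2.631·73/2 = 96.031500
base radius r_b = r_p·cos α = 96.031500·cos 24.939° = 87.077255
roll angle φ = 31.471° = 0.54927257 rad
x = r_b·(cos φ + φ·sin φ) = 87.077255·(0.85290452 + 0.54927257·0.52206694) = 99.238601
y = r_b·(sin φ − φ·cos φ) = 87.077255·(0.52206694 − 0.54927257·0.85290452) = 4.666460

x=99.238601 y=4.666460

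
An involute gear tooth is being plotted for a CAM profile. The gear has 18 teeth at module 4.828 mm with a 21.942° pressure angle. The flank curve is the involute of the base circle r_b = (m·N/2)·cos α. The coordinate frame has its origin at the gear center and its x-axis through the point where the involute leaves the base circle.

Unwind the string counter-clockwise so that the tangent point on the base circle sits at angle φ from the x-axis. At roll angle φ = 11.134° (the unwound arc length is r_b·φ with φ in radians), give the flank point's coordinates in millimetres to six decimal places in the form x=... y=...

x=41.058273 y=0.098215

pitch radius r_p = m·N/2 = 4.828·18/2 = 43.452000
base radius r_b = r_p·cos α = 43.452000·cos 21.942° = 40.304450
roll angle φ = 11.134° = 0.19432496 rad
x = r_b·(cos φ + φ·sin φ) = 40.304450·(0.98117825 + 0.19432496·0.19310424) = 41.058273
y = r_b·(sin φ − φ·cos φ) = 40.304450·(0.19310424 − 0.19432496·0.98117825) = 0.098215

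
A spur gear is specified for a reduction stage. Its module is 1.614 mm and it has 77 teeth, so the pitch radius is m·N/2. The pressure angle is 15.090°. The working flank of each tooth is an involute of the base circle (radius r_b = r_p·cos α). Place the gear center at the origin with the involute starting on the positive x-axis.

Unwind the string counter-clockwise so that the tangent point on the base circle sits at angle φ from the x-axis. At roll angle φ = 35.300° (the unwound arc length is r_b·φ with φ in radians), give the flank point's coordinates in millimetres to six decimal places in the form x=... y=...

x=70.325079 y=4.501780

pitch radius r_p = m·N/2 = 1.614·77/2 = 62.139000
base radius r_b = r_p·cos α = 62.139000·cos 15.090° = 59.996328
roll angle φ = 35.300° = 0.61610123 rad
x = r_b·(cos φ + φ·sin φ) = 59.996328·(0.81613759 + 0.61610123·0.57785762) = 70.325079
y = r_b·(sin φ − φ·cos φ) = 59.996328·(0.57785762 − 0.61610123·0.81613759) = 4.501780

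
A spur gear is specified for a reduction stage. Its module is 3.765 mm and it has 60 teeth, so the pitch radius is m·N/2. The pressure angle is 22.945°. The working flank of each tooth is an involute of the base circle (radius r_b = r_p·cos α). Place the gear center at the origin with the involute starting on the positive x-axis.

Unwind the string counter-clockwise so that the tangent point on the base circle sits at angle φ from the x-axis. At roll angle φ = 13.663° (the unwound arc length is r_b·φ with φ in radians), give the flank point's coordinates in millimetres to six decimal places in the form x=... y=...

x=106.928801 y=0.467484

pitch radius r_p = m·N/2 = 3.765·60/2 = 112.950000
base radius r_b = r_p·cos α = 112.950000·cos 22.945° = 104.013340
roll angle φ = 13.663° = 0.23846434 rad
x = r_b·(cos φ + φ·sin φ) = 104.013340·(0.97170186 + 0.23846434·0.23621070) = 106.928801
y = r_b·(sin φ − φ·cos φ) = 104.013340·(0.23621070 − 0.23846434·0.97170186) = 0.467484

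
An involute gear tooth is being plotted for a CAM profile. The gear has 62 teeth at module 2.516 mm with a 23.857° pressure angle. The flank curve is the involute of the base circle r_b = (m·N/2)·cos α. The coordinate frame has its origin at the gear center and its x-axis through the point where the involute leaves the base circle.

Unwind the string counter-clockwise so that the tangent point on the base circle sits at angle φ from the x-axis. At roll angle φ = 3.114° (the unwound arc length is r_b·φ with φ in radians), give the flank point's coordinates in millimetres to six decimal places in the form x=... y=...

pitch radius r_p = m·N/2 = 2.516·62/2 = 77.996000
base radius r_b = r_p·cos α = 77.996000·cos 23.857° = 71.331847
roll angle φ = 3.114° = 0.05434955 rad
x = r_b·(cos φ + φ·sin φ) = 71.331847·(0.99852343 + 0.05434955·0.05432280) = 71.437121
y = r_b·(sin φ − φ·cos φ) = 71.331847·(0.05432280 − 0.05434955·0.99852343) = 0.003816

x=71.437121 y=0.003816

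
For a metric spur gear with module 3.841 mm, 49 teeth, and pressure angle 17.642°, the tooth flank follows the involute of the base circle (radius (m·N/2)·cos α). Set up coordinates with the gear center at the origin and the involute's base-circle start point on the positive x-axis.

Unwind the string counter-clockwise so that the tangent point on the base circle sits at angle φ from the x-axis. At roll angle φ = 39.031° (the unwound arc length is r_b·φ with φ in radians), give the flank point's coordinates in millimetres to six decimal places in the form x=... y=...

x=108.134248 y=9.018610

pitch radius r_p = m·N/2 = 3.841·49/2 = 94.104500
base radius r_b = r_p·cos α = 94.104500·cos 17.642° = 89.678649
roll angle φ = 39.031° = 0.68121946 rad
x = r_b·(cos φ + φ·sin φ) = 89.678649·(0.77680535 + 0.68121946·0.62974078) = 108.134248
y = r_b·(sin φ − φ·cos φ) = 89.678649·(0.62974078 − 0.68121946·0.77680535) = 9.018610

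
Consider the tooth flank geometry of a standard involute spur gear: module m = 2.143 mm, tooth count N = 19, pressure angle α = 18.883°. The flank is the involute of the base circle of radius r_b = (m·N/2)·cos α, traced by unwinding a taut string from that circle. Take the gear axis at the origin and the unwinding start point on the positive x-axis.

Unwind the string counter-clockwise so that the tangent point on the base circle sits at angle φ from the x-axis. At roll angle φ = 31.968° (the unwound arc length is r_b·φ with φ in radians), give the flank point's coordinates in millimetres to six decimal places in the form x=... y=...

x=22.031798 y=1.080928

pitch radius r_p = m·N/2 = 2.143·19/2 = 20.358500
base radius r_b = r_p·cos α = 20.358500·cos 18.883° = 19.262835
roll angle φ = 31.968° = 0.55794686 rad
x = r_b·(cos φ + φ·sin φ) = 19.262835·(0.84834393 + 0.55794686·0.52944554) = 22.031798
y = r_b·(sin φ − φ·cos φ) = 19.262835·(0.52944554 − 0.55794686·0.84834393) = 1.080928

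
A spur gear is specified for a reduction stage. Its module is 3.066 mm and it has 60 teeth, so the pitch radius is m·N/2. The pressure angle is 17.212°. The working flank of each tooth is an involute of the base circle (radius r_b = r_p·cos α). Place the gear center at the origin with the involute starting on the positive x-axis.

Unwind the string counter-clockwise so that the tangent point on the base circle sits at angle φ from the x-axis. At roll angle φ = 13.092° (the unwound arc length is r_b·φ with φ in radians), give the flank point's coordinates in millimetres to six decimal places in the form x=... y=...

pitch radius r_p = m·N/2 = 3.066·60/2 = 91.980000
base radius r_b = r_p·cos α = 91.980000·cos 17.212° = 87.860805
roll angle φ = 13.092° = 0.22849851 rad
x = r_b·(cos φ + φ·sin φ) = 87.860805·(0.97400760 + 0.22849851·0.22651531) = 90.124628
y = r_b·(sin φ − φ·cos φ) = 87.860805·(0.22651531 − 0.22849851·0.97400760) = 0.347580

x=90.124628 y=0.347580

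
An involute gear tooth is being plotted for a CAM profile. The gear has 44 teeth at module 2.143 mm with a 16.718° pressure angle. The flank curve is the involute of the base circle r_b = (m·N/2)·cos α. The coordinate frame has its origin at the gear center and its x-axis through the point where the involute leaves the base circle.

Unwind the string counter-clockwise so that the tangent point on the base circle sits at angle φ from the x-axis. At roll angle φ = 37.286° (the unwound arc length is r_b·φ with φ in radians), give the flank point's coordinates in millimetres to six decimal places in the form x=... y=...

pitch radius r_p = m·N/2 = 2.143·44/2 = 47.146000
base radius r_b = r_p·cos α = 47.146000·cos 16.718° = 45.153241
roll angle φ = 37.286° = 0.65076346 rad
x = r_b·(cos φ + φ·sin φ) = 45.153241·(0.79562153 + 0.65076346·0.60579401) = 53.725590
y = r_b·(sin φ − φ·cos φ) = 45.153241·(0.60579401 − 0.65076346·0.79562153) = 3.974957

x=53.725590 y=3.974957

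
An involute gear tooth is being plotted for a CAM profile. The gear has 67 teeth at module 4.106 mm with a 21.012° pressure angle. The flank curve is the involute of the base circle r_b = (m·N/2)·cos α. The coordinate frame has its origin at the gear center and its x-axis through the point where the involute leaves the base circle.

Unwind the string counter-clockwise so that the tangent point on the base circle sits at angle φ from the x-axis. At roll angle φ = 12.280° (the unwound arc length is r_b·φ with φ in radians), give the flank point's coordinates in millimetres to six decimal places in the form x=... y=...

x=131.319998 y=0.419460

pitch radius r_p = m·N/2 = 4.106·67/2 = 137.551000
base radius r_b = r_p·cos α = 137.551000·cos 21.012° = 128.404594
roll angle φ = 12.280° = 0.21432643 rad
x = r_b·(cos φ + φ·sin φ) = 128.404594·(0.97711988 + 0.21432643·0.21268932) = 131.319998
y = r_b·(sin φ − φ·cos φ) = 128.404594·(0.21268932 − 0.21432643·0.97711988) = 0.419460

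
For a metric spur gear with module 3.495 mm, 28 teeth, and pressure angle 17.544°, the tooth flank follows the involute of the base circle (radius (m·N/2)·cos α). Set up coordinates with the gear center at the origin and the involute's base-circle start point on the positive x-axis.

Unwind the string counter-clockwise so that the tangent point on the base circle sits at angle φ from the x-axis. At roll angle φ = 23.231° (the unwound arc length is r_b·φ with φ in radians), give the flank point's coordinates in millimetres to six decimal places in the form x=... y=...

x=50.332746 y=1.019642

pitch radius r_p = m·N/2 = 3.495·28/2 = 48.930000
base radius r_b = r_p·cos α = 48.930000·cos 17.544° = 46.654057
roll angle φ = 23.231° = 0.40545744 rad
x = r_b·(cos φ + φ·sin φ) = 46.654057·(0.91892206 + 0.40545744·0.39443915) = 50.332746
y = r_b·(sin φ − φ·cos φ) = 46.654057·(0.39443915 − 0.40545744·0.91892206) = 1.019642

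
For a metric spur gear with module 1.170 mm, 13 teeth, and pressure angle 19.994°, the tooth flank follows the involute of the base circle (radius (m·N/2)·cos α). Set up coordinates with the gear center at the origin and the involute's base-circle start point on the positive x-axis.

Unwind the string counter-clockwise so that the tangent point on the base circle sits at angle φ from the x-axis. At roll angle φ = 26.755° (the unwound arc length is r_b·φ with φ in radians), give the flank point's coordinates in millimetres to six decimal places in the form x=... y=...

x=7.883848 y=0.237316

pitch radius r_p = m·N/2 = 1.170·13/2 = 7.605000
base radius r_b = r_p·cos α = 7.605000·cos 19.994° = 7.146635
roll angle φ = 26.755° = 0.46696284 rad
x = r_b·(cos φ + φ·sin φ) = 7.146635·(0.89293966 + 0.46696284·0.45017637) = 7.883848
y = r_b·(sin φ − φ·cos φ) = 7.146635·(0.45017637 − 0.46696284·0.89293966) = 0.237316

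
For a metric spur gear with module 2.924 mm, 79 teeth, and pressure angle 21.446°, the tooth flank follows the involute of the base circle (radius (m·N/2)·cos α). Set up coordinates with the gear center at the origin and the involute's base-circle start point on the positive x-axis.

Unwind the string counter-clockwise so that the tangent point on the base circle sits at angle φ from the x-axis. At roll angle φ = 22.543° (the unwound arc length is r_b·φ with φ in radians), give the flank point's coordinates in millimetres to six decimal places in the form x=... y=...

x=115.502689 y=2.148926

pitch radius r_p = m·N/2 = 2.924·79/2 = 115.498000
base radius r_b = r_p·cos α = 115.498000·cos 21.446° = 107.501216
roll angle φ = 22.543° = 0.39344957 rad
x = r_b·(cos φ + φ·sin φ) = 107.501216·(0.92359207 + 0.39344957·0.38337669) = 115.502689
y = r_b·(sin φ − φ·cos φ) = 107.501216·(0.38337669 − 0.39344957·0.92359207) = 2.148926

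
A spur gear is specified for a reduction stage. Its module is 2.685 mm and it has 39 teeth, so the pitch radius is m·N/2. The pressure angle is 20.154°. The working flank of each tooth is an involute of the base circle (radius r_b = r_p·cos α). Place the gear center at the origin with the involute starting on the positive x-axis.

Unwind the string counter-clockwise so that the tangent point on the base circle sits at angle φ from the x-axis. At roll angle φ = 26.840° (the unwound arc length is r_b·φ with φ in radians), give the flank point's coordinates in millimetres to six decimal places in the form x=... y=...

pitch radius r_p = m·N/2 = 2.685·39/2 = 52.357500
base radius r_b = r_p·cos α = 52.357500·cos 20.154° = 49.151647
roll angle φ = 26.840° = 0.46844637 rad
x = r_b·(cos φ + φ·sin φ) = 49.151647·(0.89227083 + 0.46844637·0.45150057) = 54.252342
y = r_b·(sin φ − φ·cos φ) = 49.151647·(0.45150057 − 0.46844637·0.89227083) = 1.647541

x=54.252342 y=1.647541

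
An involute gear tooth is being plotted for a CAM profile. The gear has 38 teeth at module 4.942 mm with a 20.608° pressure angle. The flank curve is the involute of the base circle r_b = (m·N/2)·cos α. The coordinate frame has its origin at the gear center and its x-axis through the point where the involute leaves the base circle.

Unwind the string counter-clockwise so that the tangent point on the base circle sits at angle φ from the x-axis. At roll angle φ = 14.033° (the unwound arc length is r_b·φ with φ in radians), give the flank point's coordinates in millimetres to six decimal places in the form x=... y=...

pitch radius r_p = m·N/2 = 4.942·38/2 = 93.898000
base radius r_b = r_p·cos α = 93.898000·cos 20.608° = 87.889505
roll angle φ = 14.033° = 0.24492205 rad
x = r_b·(cos φ + φ·sin φ) = 87.889505·(0.97015623 + 0.24492205·0.24248071) = 90.486209
y = r_b·(sin φ − φ·cos φ) = 87.889505·(0.24248071 − 0.24492205·0.97015623) = 0.427850

x=90.486209 y=0.427850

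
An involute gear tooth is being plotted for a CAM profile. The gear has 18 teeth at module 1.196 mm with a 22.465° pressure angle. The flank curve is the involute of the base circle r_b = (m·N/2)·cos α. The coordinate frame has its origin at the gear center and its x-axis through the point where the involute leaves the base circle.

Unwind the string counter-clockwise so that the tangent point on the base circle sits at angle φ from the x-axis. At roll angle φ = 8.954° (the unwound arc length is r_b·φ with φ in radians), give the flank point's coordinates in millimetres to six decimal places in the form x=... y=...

pitch radius r_p = m·N/2 = 1.196·18/2 = 10.764000
base radius r_b = r_p·cos α = 10.764000·cos 22.465° = 9.947154
roll angle φ = 8.954° = 0.15627678 rad
x = r_b·(cos φ + φ·sin φ) = 9.947154·(0.98781362 + 0.15627678·0.15564145) = 10.067880
y = r_b·(sin φ − φ·cos φ) = 9.947154·(0.15564145 − 0.15627678·0.98781362) = 0.012624

x=10.067880 y=0.012624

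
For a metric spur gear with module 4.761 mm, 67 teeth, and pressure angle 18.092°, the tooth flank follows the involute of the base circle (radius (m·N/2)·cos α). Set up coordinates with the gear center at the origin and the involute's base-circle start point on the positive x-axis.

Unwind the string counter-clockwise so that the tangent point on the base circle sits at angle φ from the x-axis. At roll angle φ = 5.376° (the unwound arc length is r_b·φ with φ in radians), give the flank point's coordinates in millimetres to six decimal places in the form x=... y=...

pitch radius r_p = m·N/2 = 4.761·67/2 = 159.493500
base radius r_b = r_p·cos α = 159.493500·cos 18.092° = 151.607998
roll angle φ = 5.376° = 0.09382890 rad
x = r_b·(cos φ + φ·sin φ) = 151.607998·(0.99560130 + 0.09382890·0.09369129) = 152.273898
y = r_b·(sin φ − φ·cos φ) = 151.607998·(0.09369129 − 0.09382890·0.99560130) = 0.041709

x=152.273898 y=0.041709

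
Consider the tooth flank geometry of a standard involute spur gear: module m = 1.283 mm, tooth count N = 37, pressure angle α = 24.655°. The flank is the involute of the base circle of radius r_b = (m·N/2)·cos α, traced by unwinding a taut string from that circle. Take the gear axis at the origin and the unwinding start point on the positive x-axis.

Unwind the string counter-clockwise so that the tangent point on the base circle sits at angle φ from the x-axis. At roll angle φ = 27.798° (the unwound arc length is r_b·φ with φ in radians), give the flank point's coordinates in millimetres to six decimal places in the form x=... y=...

x=23.963062 y=0.802007

pitch radius r_p = m·N/2 = 1.283·37/2 = 23.735500
base radius r_b = r_p·cos α = 23.735500·cos 24.655° = 21.571679
roll angle φ = 27.798° = 0.48516663 rad
x = r_b·(cos φ + φ·sin φ) = 21.571679·(0.88459725 + 0.48516663·0.46635576) = 23.963062
y = r_b·(sin φ − φ·cos φ) = 21.571679·(0.46635576 − 0.48516663·0.88459725) = 0.802007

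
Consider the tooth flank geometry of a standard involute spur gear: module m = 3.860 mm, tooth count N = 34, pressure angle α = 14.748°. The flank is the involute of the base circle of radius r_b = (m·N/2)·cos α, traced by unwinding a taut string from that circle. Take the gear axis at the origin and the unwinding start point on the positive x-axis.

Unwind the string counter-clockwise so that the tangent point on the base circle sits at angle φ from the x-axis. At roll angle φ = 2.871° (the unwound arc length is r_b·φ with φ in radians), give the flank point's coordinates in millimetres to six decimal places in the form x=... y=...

x=63.537755 y=0.002661

pitch radius r_p = m·N/2 = 3.860·34/2 = 65.620000
base radius r_b = r_p·cos α = 65.620000·cos 14.748° = 63.458138
roll angle φ = 2.871° = 0.05010840 rad
x = r_b·(cos φ + φ·sin φ) = 63.458138·(0.99874484 + 0.05010840·0.05008744) = 63.537755
y = r_b·(sin φ − φ·cos φ) = 63.458138·(0.05008744 − 0.05010840·0.99874484) = 0.002661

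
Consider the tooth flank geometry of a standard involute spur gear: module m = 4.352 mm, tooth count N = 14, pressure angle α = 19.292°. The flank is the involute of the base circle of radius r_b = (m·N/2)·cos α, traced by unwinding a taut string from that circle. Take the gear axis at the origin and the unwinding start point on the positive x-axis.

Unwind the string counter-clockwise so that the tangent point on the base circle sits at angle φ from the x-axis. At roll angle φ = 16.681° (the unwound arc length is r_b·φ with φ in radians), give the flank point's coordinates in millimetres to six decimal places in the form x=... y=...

pitch radius r_p = m·N/2 = 4.352·14/2 = 30.464000
base radius r_b = r_p·cos α = 30.464000·cos 19.292° = 28.753358
roll angle φ = 16.681° = 0.29113837 rad
x = r_b·(cos φ + φ·sin φ) = 28.753358·(0.95791773 + 0.29113837·0.28704288) = 29.946246
y = r_b·(sin φ − φ·cos φ) = 28.753358·(0.28704288 − 0.29113837·0.95791773) = 0.234520

x=29.946246 y=0.234520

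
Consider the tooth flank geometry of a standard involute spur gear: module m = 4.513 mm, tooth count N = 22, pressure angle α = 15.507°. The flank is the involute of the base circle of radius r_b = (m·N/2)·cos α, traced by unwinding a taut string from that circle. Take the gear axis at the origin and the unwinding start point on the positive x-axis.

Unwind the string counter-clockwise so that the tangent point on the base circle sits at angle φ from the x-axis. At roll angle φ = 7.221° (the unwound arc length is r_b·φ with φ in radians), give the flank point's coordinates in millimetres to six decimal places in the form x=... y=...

pitch radius r_p = m·N/2 = 4.513·22/2 = 49.643000
base radius r_b = r_p·cos α = 49.643000·cos 15.507° = 47.835885
roll angle φ = 7.221° = 0.12603023 rad
x = r_b·(cos φ + φ·sin φ) = 47.835885·(0.99206870 + 0.12603023·0.12569685) = 48.214282
y = r_b·(sin φ − φ·cos φ) = 47.835885·(0.12569685 − 0.12603023·0.99206870) = 0.031869

x=48.214282 y=0.031869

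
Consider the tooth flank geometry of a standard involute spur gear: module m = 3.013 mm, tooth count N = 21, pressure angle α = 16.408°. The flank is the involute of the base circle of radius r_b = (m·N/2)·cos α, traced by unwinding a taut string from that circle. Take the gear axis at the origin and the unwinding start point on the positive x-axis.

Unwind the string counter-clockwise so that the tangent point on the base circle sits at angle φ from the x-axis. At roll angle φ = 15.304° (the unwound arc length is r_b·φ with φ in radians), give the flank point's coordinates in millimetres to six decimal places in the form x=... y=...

pitch radius r_p = m·N/2 = 3.013·21/2 = 31.636500
base radius r_b = r_p·cos α = 31.636500·cos 16.408° = 30.348089
roll angle φ = 15.304° = 0.26710519 rad
x = r_b·(cos φ + φ·sin φ) = 30.348089·(0.96453899 + 0.26710519·0.26394039) = 31.411451
y = r_b·(sin φ − φ·cos φ) = 30.348089·(0.26394039 − 0.26710519·0.96453899) = 0.191406

x=31.411451 y=0.191406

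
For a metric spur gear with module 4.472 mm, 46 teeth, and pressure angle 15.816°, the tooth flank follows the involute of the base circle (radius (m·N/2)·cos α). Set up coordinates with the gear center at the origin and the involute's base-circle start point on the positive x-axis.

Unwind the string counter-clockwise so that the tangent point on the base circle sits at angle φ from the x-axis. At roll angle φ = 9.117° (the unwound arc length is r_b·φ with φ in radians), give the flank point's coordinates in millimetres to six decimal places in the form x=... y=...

x=100.206995 y=0.132567

pitch radius r_p = m·N/2 = 4.472·46/2 = 102.856000
base radius r_b = r_p·cos α = 102.856000·cos 15.816° = 98.962069
roll angle φ = 9.117° = 0.15912167 rad
x = r_b·(cos φ + φ·sin φ) = 98.962069·(0.98736684 + 0.15912167·0.15845103) = 100.206995
y = r_b·(sin φ − φ·cos φ) = 98.962069·(0.15845103 − 0.15912167·0.98736684) = 0.132567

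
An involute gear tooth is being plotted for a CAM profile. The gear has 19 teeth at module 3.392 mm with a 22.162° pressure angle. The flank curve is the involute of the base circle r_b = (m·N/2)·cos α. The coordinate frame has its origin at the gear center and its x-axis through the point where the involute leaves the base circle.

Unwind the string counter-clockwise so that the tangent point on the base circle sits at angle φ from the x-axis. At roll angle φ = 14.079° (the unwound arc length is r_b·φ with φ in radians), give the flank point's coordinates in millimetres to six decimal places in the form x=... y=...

x=30.730748 y=0.146706

pitch radius r_p = m·N/2 = 3.392·19/2 = 32.224000
base radius r_b = r_p·cos α = 32.224000·cos 22.162° = 29.843322
roll angle φ = 14.079° = 0.24572491 rad
x = r_b·(cos φ + φ·sin φ) = 29.843322·(0.96996124 + 0.24572491·0.24325952) = 30.730748
y = r_b·(sin φ − φ·cos φ) = 29.843322·(0.24325952 − 0.24572491·0.96996124) = 0.146706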